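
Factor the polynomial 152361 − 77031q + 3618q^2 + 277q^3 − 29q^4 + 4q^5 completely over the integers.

(4q − 9)(q + 11)(q − 9)(q^2 − 7q + 171)

By the rational root theorem, q = 9 is a root, so (q − 9) is a factor; dividing leaves 4q^4 + 7q^3 + 340q^2 + 6678q − 16929.
Then q = 9/4 is a root, so (4q − 9) divides it; the quotient is q^3 + 4q^2 + 94q + 1881.
Next, q = −11 is a root, so (q + 11) divides it; the quotient is q^2 − 7q + 171.
The quadratic q^2 − 7q + 171 has discriminant −635 < 0 and is irreducible over ℤ.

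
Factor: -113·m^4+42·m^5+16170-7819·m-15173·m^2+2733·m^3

Among the possible rational roots, m = 6/7 is a root, so (7·m-6) divides it; the quotient is 6·m^4-11·m^3+381·m^2-1841·m-2695.
Then m = -7/6 is a root, so (6·m+7) divides it; the quotient is m^3-3·m^2+67·m-385.
Then m = 5 is a root, so (m-5) divides it; the quotient is m^2+2·m+77.
The quadratic m^2+2·m+77 has discriminant -304 < 0 and is irreducible over ℤ.

(6·m+7)·(7·m-6)·(m-5)·(m^2+2·m+77)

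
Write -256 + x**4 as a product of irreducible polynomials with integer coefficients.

(x)⁴ − (4)⁴ = ((x)² − (4)²)((x)² + (4)²); the first factor splits again, the second (x**2 + 16) is irreducible.

(x + 4)(x - 4)(x**2 + 16)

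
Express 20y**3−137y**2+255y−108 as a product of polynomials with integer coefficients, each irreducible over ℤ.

(4y−9)(5y−3)(y−4)

Trying the rational-root candidates, y = 9/4 is a root, giving the factor (4y−9) and quotient 5y**2−23y+12.
The remaining quadratic factors as (y−4)(5y−3).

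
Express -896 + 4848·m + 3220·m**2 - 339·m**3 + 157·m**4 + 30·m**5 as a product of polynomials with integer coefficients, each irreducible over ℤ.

(5·m + 7)·(6·m - 1)·(m + 8)·(m**2 - 4·m + 16)

Trying the rational-root candidates, m = 1/6 is a root, so (6·m - 1) is a factor; dividing leaves 5·m**4 + 27·m**3 - 52·m**2 + 528·m + 896.
Next, m = -8 is a root, so (m + 8) divides it; the quotient is 5·m**3 - 13·m**2 + 52·m + 112.
Next, m = -7/5 is a root, giving the factor (5·m + 7) and quotient m**2 - 4·m + 16.
The quadratic m**2 - 4·m + 16 has discriminant -48 < 0 and is irreducible over ℤ.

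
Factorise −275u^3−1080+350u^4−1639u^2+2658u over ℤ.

(2u+5)(5u−4)(5u−6)(7u−9)

By the rational root theorem, u = −5/2 is a root, so (2u+5) is a factor; dividing leaves 175u^3−575u^2+618u−216.
Then u = 4/5 is a root, giving the factor (5u−4) and quotient 35u^2−87u+54.
The remaining quadratic factors as (7u−9)(5u−6).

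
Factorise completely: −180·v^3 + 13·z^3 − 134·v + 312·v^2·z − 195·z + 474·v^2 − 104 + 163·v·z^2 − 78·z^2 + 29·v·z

−(10·v + z − 8)·(3·v + z + 1)·(6·v − 13·z − 13)

Group: 6·v·(−30·v^2 − 13·v·z + 14·v − z^2 + 7·z + 8) + (−13·z − 13)·(−30·v^2 − 13·v·z + 14·v − z^2 + 7·z + 8); both groups contain (−30·v^2 − 13·v·z + 14·v − z^2 + 7·z + 8), so (6·v − 13·z − 13) is a factor with cofactor −30·v^2 − 13·v·z + 14·v − z^2 + 7·z + 8.
The cofactor groups again: −30·v^2 − 13·v·z + 14·v − z^2 + 7·z + 8 = −10·v·(3·v + z + 1) + (−z + 8)·(3·v + z + 1); both groups contain (3·v + z + 1), giving −(10·v + z − 8)·(3·v + z + 1).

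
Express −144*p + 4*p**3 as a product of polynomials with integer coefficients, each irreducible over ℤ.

4*p*(p + 6)*(p − 6)

Pull out the common factor 4*p; p**2 − 36 is a difference of squares.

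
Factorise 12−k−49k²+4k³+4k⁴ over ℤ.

Among the possible rational roots, k = 1/2 is a root, so (2k−1) divides it; the quotient is 2k³+3k²−23k−12.
Next, k = −4 is a root, so (k+4) divides it; the quotient is 2k²−5k−3.
The remaining quadratic factors as (k−3)(2k+1).

(2k+1)(2k−1)(k+4)(k−3)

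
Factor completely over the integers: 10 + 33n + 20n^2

(4n + 5)(5n + 2)

Need a pair with product 20·10 = 200 and sum 33: that's 8 and 25.
Split the middle term: 20n^2 + 8n + 25n + 10 = 4n(5n + 2) + 5(5n + 2).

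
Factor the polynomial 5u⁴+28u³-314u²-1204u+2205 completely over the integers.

Among the possible rational roots, u = 7/5 is a root, giving the factor (5u-7) and quotient u³+7u²-53u-315.
Next, u = -5 is a root, giving the factor (u+5) and quotient u²+2u-63.
The remaining quadratic factors as (u-7)(u+9).

(5u-7)(u+5)(u+9)(u-7)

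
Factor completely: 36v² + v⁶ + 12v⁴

Factor out v² first: what remains is v⁴ + 12v² + 36.
Recognize a perfect-square trinomial with the parts 6 and v².

v²(v² + 6)²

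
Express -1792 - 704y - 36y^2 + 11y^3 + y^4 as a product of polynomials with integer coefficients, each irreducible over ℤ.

Testing divisors of the constant over divisors of the leading coefficient, y = -8 is a root, so (y + 8) is a factor; dividing leaves y^3 + 3y^2 - 60y - 224.
Continuing, y = -4 is a root, giving the factor (y + 4) and quotient y^2 - y - 56.
The remaining quadratic factors as (y + 7)(y - 8).

(y + 4)(y + 7)(y + 8)(y - 8)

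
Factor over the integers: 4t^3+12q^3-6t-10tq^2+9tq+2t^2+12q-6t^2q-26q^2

Group: t(4t^2+2tq+2t-6q^2+13q-6) - 2q(4t^2+2tq+2t-6q^2+13q-6); both groups contain (4t^2+2tq+2t-6q^2+13q-6), so (t-2q) is a factor with cofactor 4t^2+2tq+2t-6q^2+13q-6.
The cofactor groups again: 4t^2+2tq+2t-6q^2+13q-6 = 2t(2t+3q-2) + (-2q+3)(2t+3q-2); both groups contain (2t+3q-2), giving (2t-2q+3)(2t+3q-2).

(2t-2q+3)(t-2q)(2t+3q-2)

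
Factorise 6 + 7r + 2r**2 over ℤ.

Need a pair with product 2·6 = 12 and sum 7: that's 3 and 4.
Split the middle term: 2r**2 + 3r + 4r + 6 = r(2r + 3) + 2(2r + 3).

(2r + 3)(r + 2)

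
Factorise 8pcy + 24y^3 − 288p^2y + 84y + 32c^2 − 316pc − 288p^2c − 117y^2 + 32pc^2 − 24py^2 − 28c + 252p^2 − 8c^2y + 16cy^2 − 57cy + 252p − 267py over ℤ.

Group: 8c(−36p^2 + 4pc − 3py − 36p − cy + 4c + 3y^2 − 12y) + (8y − 7)(−36p^2 + 4pc − 3py − 36p − cy + 4c + 3y^2 − 12y); both groups contain (−36p^2 + 4pc − 3py − 36p − cy + 4c + 3y^2 − 12y), so (8c + 8y − 7) is a factor with cofactor −36p^2 + 4pc − 3py − 36p − cy + 4c + 3y^2 − 12y.
The cofactor groups again: −36p^2 + 4pc − 3py − 36p − cy + 4c + 3y^2 − 12y = −9p(4p − y + 4) + (c − 3y)(4p − y + 4); both groups contain (4p − y + 4), giving −(9p − c + 3y)(4p − y + 4).

−(9p − c + 3y)(4p − y + 4)(8c + 8y − 7)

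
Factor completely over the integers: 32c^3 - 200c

8c(2c + 5)(2c - 5)

Pull out the common factor 8c; 4c^2 - 25 is a difference of squares.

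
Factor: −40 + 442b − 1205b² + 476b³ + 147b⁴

(3b − 4)(7b − 1)(7b − 2)(b + 5)

By the rational root theorem, b = 2/7 is a root, so (7b − 2) is a factor; dividing leaves 21b³ + 74b² − 151b + 20.
Next, b = 1/7 is a root, so (7b − 1) is a factor; dividing leaves 3b² + 11b − 20.
The remaining quadratic factors as (b + 5)(3b − 4).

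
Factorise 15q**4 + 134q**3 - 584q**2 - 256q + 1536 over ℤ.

(3q - 8)(5q + 8)(q + 12)(q - 2)

Among the possible rational roots, q = -8/5 is a root, so (5q + 8) divides it; the quotient is 3q**3 + 22q**2 - 152q + 192.
Next, q = 2 is a root, so (q - 2) is a factor; dividing leaves 3q**2 + 28q - 96.
The remaining quadratic factors as (3q - 8)(q + 12).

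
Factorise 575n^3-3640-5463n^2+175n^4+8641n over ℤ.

(5n-13)(5n-7)(7n-5)(n+8)

Trying the rational-root candidates, n = -8 is a root, giving the factor (n+8) and quotient 175n^3-825n^2+1137n-455.
Continuing, n = 13/5 is a root, so (5n-13) divides it; the quotient is 35n^2-74n+35.
The remaining quadratic factors as (7n-5)(5n-7).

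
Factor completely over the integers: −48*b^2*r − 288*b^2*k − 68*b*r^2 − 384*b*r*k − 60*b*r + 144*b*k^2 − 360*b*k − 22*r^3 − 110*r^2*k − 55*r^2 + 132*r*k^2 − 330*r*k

Group: 4*b*(−12*b*r − 72*b*k − 11*r^2 − 66*r*k) + (2*r − 2*k + 5)*(−12*b*r − 72*b*k − 11*r^2 − 66*r*k); both groups contain (−12*b*r − 72*b*k − 11*r^2 − 66*r*k), so (4*b + 2*r − 2*k + 5) is a factor with cofactor −12*b*r − 72*b*k − 11*r^2 − 66*r*k.
The cofactor groups again: −12*b*r − 72*b*k − 11*r^2 − 66*r*k = −12*b*(r + 6*k) − 11*r*(r + 6*k); both groups contain (r + 6*k), giving −(12*b + 11*r)*(r + 6*k).

−(12*b + 11*r)*(4*b + 2*r − 2*k + 5)*(r + 6*k)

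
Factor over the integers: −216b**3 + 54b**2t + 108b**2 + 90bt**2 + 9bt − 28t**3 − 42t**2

−(12b − 7t)(3b + 2t)(6b − 2t − 3)

Group: 3b(−72b**2 + 66bt + 36b − 14t**2 − 21t) + 2t(−72b**2 + 66bt + 36b − 14t**2 − 21t); both groups contain (−72b**2 + 66bt + 36b − 14t**2 − 21t), so (3b + 2t) is a factor with cofactor −72b**2 + 66bt + 36b − 14t**2 − 21t.
The cofactor groups again: −72b**2 + 66bt + 36b − 14t**2 − 21t = −6b(12b − 7t) + (2t + 3)(12b − 7t); both groups contain (12b − 7t), giving −(6b − 2t − 3)(12b − 7t).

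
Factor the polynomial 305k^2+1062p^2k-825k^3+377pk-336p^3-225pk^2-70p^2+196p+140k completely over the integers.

-(8p-11k+7)(6p-15k-4)(7p+5k)

Group: 7p(-48p^2+186pk-10p-165k^2+61k+28) + 5k(-48p^2+186pk-10p-165k^2+61k+28); both groups contain (-48p^2+186pk-10p-165k^2+61k+28), so (7p+5k) is a factor with cofactor -48p^2+186pk-10p-165k^2+61k+28.
The cofactor groups again: -48p^2+186pk-10p-165k^2+61k+28 = -8p(6p-15k-4) + (11k-7)(6p-15k-4); both groups contain (6p-15k-4), giving -(8p-11k+7)(6p-15k-4).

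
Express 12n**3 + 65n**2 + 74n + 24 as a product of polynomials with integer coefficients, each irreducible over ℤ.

Trying the rational-root candidates, n = -4 is a root, so (n + 4) is a factor; dividing leaves 12n**2 + 17n + 6.
The remaining quadratic factors as (3n + 2)(4n + 3).

(3n + 2)(4n + 3)(n + 4)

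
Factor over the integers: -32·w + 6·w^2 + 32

Pull out the common factor 2, then factor the remaining trinomial.

2·(3·w - 4)·(w - 4)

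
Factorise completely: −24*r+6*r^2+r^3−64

Trying the rational-root candidates, r = −8 is a root, so (r+8) divides it; the quotient is r^2−2*r−8.
The remaining quadratic factors as (r+2)(r−4).

(r+2)*(r+8)*(r−4)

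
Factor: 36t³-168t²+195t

3t(2t-5)(6t-13)

Pull out the common factor 3t, then factor the remaining trinomial.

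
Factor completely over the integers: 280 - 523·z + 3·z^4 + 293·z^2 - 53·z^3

Among the possible rational roots, z = 7 is a root, so (z - 7) divides it; the quotient is 3·z^3 - 32·z^2 + 69·z - 40.
Continuing, z = 1 is a root, giving the factor (z - 1) and quotient 3·z^2 - 29·z + 40.
The remaining quadratic factors as (3·z - 5)(z - 8).

(3·z - 5)·(z - 1)·(z - 7)·(z - 8)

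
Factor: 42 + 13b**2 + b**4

Substitute u = b**2 to get a quadratic in u, then factor.
b**2 + 6 is irreducible over ℤ (always positive, so no real roots).
b**2 + 7 is irreducible over ℤ (always positive, so no real roots).

(b**2 + 6)(b**2 + 7)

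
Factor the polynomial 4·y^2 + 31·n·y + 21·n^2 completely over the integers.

(3·n + 4·y)·(7·n + y)

Group: 3·n·(7·n + y) + 4·y·(7·n + y); both groups contain (7·n + y).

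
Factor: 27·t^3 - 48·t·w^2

Every term has a factor of 3·t. Then 9·t^2 - 16·w^2 = (3·t)² − (4·w)².

3·t·(3·t + 4·w)·(3·t - 4·w)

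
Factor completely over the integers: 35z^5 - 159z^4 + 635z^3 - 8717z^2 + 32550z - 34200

Testing divisors of the constant over divisors of the leading coefficient, z = 5 is a root, so (z - 5) is a factor; dividing leaves 35z^4 + 16z^3 + 715z^2 - 5142z + 6840.
Continuing, z = 12/5 is a root, so (5z - 12) is a factor; dividing leaves 7z^3 + 20z^2 + 191z - 570.
Then z = 15/7 is a root, so (7z - 15) divides it; the quotient is z^2 + 5z + 38.
The quadratic z^2 + 5z + 38 has discriminant -127 < 0 and is irreducible over ℤ.

(5z - 12)(7z - 15)(z - 5)(z^2 + 5z + 38)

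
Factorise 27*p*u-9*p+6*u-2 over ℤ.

Group as (27*p*u-9*p) + (6*u-2) = 9*p*(3*u-1) + 2*(3*u-1).
Both groups share the factor (3*u-1).

(3*u-1)*(9*p+2)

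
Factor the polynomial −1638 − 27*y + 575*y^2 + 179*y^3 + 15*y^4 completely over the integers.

(3*y + 13)*(5*y − 7)*(y + 3)*(y + 6)

Among the possible rational roots, y = 7/5 is a root, giving the factor (5*y − 7) and quotient 3*y^3 + 40*y^2 + 171*y + 234.
Then y = −13/3 is a root, so (3*y + 13) is a factor; dividing leaves y^2 + 9*y + 18.
The remaining quadratic factors as (y + 3)(y + 6).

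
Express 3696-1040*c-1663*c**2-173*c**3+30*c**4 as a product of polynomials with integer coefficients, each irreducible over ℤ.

(5*c+12)*(6*c-7)*(c+4)*(c-11)

Trying the rational-root candidates, c = -12/5 is a root, so (5*c+12) is a factor; dividing leaves 6*c**3-49*c**2-215*c+308.
Continuing, c = -4 is a root, giving the factor (c+4) and quotient 6*c**2-73*c+77.
The remaining quadratic factors as (6*c-7)(c-11).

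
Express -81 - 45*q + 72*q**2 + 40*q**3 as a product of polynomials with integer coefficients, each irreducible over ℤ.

(5*q + 9)*(8*q**2 - 9)

Group as (40*q**3 - 45*q) + (72*q**2 - 81) = 5*q*(8*q**2 - 9) + 9*(8*q**2 - 9).
Both groups share the factor (8*q**2 - 9).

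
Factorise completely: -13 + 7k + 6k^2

(6k + 13)(k - 1)

Need a pair with product 6·(-13) = -78 and sum 7: that's -6 and 13.
Split the middle term: 6k^2 - 6k + 13k - 13 = 6k(k - 1) + 13(k - 1).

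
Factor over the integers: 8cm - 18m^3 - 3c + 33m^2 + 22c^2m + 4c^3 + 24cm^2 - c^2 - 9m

(4c - 2m + 3)(c + 3m)(c + 3m - 1)

Group: c(4c^2 + 10cm - c - 6m^2 + 11m - 3) + 3m(4c^2 + 10cm - c - 6m^2 + 11m - 3); both groups contain (4c^2 + 10cm - c - 6m^2 + 11m - 3), so (c + 3m) is a factor with cofactor 4c^2 + 10cm - c - 6m^2 + 11m - 3.
The cofactor groups again: 4c^2 + 10cm - c - 6m^2 + 11m - 3 = 4c(c + 3m - 1) + (-2m + 3)(c + 3m - 1); both groups contain (c + 3m - 1), giving (4c - 2m + 3)(c + 3m - 1).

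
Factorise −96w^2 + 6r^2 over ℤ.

6(r + 4w)(r − 4w)

Every term has a factor of 6. Then r^2 − 16w^2 = (r)² − (4w)².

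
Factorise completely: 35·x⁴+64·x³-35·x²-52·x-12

(5·x+2)·(7·x+3)·(x+2)·(x-1)

Testing divisors of the constant over divisors of the leading coefficient, x = -2/5 is a root, so (5·x+2) is a factor; dividing leaves 7·x³+10·x²-11·x-6.
Next, x = -3/7 is a root, so (7·x+3) is a factor; dividing leaves x²+x-2.
The remaining quadratic factors as (x+2)(x-1).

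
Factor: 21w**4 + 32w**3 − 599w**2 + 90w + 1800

Among the possible rational roots, w = −5/3 is a root, so (3w + 5) divides it; the quotient is 7w**3 − w**2 − 198w + 360.
Continuing, w = −6 is a root, so (w + 6) is a factor; dividing leaves 7w**2 − 43w + 60.
The remaining quadratic factors as (w − 4)(7w − 15).

(3w + 5)(7w − 15)(w + 6)(w − 4)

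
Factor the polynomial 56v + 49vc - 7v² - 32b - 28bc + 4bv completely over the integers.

(v - 7c - 8)(4b - 7v)

Group: 4b(v - 7c - 8) - 7v(v - 7c - 8); both groups contain (v - 7c - 8).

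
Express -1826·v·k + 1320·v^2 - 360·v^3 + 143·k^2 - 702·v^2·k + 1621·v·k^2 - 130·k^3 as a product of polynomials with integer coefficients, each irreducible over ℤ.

Group: 12·v·(-30·v^2 - 61·v·k + 110·v + 130·k^2 - 143·k) - k·(-30·v^2 - 61·v·k + 110·v + 130·k^2 - 143·k); both groups contain (-30·v^2 - 61·v·k + 110·v + 130·k^2 - 143·k), so (12·v - k) is a factor with cofactor -30·v^2 - 61·v·k + 110·v + 130·k^2 - 143·k.
The cofactor groups again: -30·v^2 - 61·v·k + 110·v + 130·k^2 - 143·k = -3·v·(10·v - 13·k) + (-10·k + 11)·(10·v - 13·k); both groups contain (10·v - 13·k), giving -(3·v + 10·k - 11)·(10·v - 13·k).

-(10·v - 13·k)·(12·v - k)·(3·v + 10·k - 11)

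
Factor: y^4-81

(y+3)(y-3)(y^2+9)

(y)⁴ − (3)⁴ = ((y)² − (3)²)((y)² + (3)²); the first factor splits again, the second (y^2+9) is irreducible.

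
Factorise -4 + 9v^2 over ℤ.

(3v + 2)(3v - 2)

Need a pair with product 9·(-4) = -36 and sum 0: that's -6 and 6.
Split the middle term: 9v^2 - 6v + 6v - 4 = 3v(3v - 2) + 2(3v - 2).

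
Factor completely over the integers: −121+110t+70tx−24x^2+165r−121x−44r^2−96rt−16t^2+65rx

Group: −4r(11r+2t−8x−11) + (−8t+3x+11)(11r+2t−8x−11); both groups contain (11r+2t−8x−11).

−(11r+2t−8x−11)(4r+8t−3x−11)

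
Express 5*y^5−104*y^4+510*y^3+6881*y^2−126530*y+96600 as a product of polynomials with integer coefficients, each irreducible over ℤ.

Among the possible rational roots, y = 4/5 is a root, so (5*y−4) is a factor; dividing leaves y^4−20*y^3+86*y^2+1445*y−24150.
Then y = 15 is a root, so (y−15) is a factor; dividing leaves y^3−5*y^2+11*y+1610.
Then y = −10 is a root, so (y+10) divides it; the quotient is y^2−15*y+161.
The quadratic y^2−15*y+161 has discriminant −419 < 0 and is irreducible over ℤ.

(5*y−4)*(y+10)*(y−15)*(y^2−15*y+161)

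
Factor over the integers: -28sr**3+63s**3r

Every term has a factor of 7sr. Then 9s**2-4r**2 = (3s)² − (2r)².

7rs(3s-2r)(3s+2r)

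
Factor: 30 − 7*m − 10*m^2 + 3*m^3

Trying the rational-root candidates, m = −5/3 is a root, so (3*m + 5) divides it; the quotient is m^2 − 5*m + 6.
The remaining quadratic factors as (m − 2)(m − 3).

(3*m + 5)*(m − 2)*(m − 3)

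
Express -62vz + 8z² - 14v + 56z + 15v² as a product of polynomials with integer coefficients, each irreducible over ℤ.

Group: v(15v - 2z - 14) - 4z(15v - 2z - 14); both groups contain (15v - 2z - 14).

(15v - 2z - 14)(v - 4z)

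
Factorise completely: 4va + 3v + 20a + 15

(4a + 3)(v + 5)

Group as (4va + 3v) + (20a + 15) = v(4a + 3) + 5(4a + 3).
Both groups share the factor (4a + 3).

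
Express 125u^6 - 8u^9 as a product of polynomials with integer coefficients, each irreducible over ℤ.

-u^6(2u - 5)(4u^2 + 10u + 25)

Pull out the common factor u^6, leaving -8u^3 + 125.
Recognize a difference of cubes with the parts 5 and 2u.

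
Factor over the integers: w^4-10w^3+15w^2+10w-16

Among the possible rational roots, w = 8 is a root, giving the factor (w-8) and quotient w^3-2w^2-w+2.
Then w = -1 is a root, so (w+1) divides it; the quotient is w^2-3w+2.
The remaining quadratic factors as (w-2)(w-1).

(w+1)(w-1)(w-2)(w-8)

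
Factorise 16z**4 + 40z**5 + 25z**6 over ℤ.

z**4(5z + 4)**2

Factor out z**4 first: what remains is 25z**2 + 40z + 16.
Recognize a perfect-square trinomial with the parts 4 and 5z.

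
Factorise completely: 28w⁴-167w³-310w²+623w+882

(4w+7)(7w+9)(w-2)(w-7)

Among the possible rational roots, w = -7/4 is a root, so (4w+7) is a factor; dividing leaves 7w³-54w²+17w+126.
Continuing, w = -9/7 is a root, so (7w+9) divides it; the quotient is w²-9w+14.
The remaining quadratic factors as (w-2)(w-7).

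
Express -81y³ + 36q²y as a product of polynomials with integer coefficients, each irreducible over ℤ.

Every term has a factor of 9y. Then 4q² - 9y² = (2q)² − (3y)².

9y(2q + 3y)(2q - 3y)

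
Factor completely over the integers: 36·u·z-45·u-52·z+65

Group as (36·u·z-45·u) + (-52·z+65) = 9·u·(4·z-5) - 13·(4·z-5).
Both groups share the factor (4·z-5).

(4·z-5)·(9·u-13)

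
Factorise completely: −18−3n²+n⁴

(n²+3)(n²−6)

Substitute u = n² to get a quadratic in u, then factor.
n²−6 is irreducible over ℤ (6 is not a perfect square).
n²+3 is irreducible over ℤ (always positive, so no real roots).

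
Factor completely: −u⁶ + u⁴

Factor out u⁴ first: what remains is −u² + 1.
Recognize a difference of squares with the parts 1 and u.

−u⁴(u + 1)(u − 1)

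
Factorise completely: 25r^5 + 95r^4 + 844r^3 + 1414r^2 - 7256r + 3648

(5r - 3)(5r - 8)(r + 4)(r^2 + 2r + 38)

Testing divisors of the constant over divisors of the leading coefficient, r = 8/5 is a root, giving the factor (5r - 8) and quotient 5r^4 + 27r^3 + 212r^2 + 622r - 456.
Continuing, r = -4 is a root, so (r + 4) divides it; the quotient is 5r^3 + 7r^2 + 184r - 114.
Next, r = 3/5 is a root, so (5r - 3) is a factor; dividing leaves r^2 + 2r + 38.
The quadratic r^2 + 2r + 38 has discriminant -148 < 0 and is irreducible over ℤ.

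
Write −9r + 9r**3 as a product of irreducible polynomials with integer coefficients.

9r(r + 1)(r − 1)

Every term has a factor of 9r. Then r**2 − 1 = (r)² − (1)².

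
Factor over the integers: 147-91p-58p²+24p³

By the rational root theorem, p = 3 is a root, so (p-3) divides it; the quotient is 24p²+14p-49.
The remaining quadratic factors as (6p-7)(4p+7).

(4p+7)(6p-7)(p-3)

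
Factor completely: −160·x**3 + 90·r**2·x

10·x·(3·r + 4·x)·(3·r − 4·x)

Every term has a factor of 10·x. Then 9·r**2 − 16·x**2 = (3·r)² − (4·x)².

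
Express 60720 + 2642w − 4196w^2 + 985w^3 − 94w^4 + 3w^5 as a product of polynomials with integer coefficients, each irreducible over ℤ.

Trying the rational-root candidates, w = 11 is a root, giving the factor (w − 11) and quotient 3w^4 − 61w^3 + 314w^2 − 742w − 5520.
Continuing, w = −8/3 is a root, giving the factor (3w + 8) and quotient w^3 − 23w^2 + 166w − 690.
Next, w = 15 is a root, so (w − 15) divides it; the quotient is w^2 − 8w + 46.
The quadratic w^2 − 8w + 46 has discriminant −120 < 0 and is irreducible over ℤ.

(3w + 8)(w − 11)(w − 15)(w^2 − 8w + 46)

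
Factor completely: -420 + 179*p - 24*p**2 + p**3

(p - 12)*(p - 5)*(p - 7)

Testing divisors of the constant over divisors of the leading coefficient, p = 5 is a root, so (p - 5) is a factor; dividing leaves p**2 - 19*p + 84.
The remaining quadratic factors as (p - 7)(p - 12).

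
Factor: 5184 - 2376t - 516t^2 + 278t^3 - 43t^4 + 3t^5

By the rational root theorem, t = -8/3 is a root, so (3t + 8) divides it; the quotient is t^4 - 17t^3 + 138t^2 - 540t + 648.
Continuing, t = 6 is a root, so (t - 6) is a factor; dividing leaves t^3 - 11t^2 + 72t - 108.
Then t = 2 is a root, giving the factor (t - 2) and quotient t^2 - 9t + 54.
The quadratic t^2 - 9t + 54 has discriminant -135 < 0 and is irreducible over ℤ.

(3t + 8)(t - 2)(t - 6)(t^2 - 9t + 54)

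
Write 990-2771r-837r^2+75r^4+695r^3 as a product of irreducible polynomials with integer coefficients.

Trying the rational-root candidates, r = -10 is a root, so (r+10) is a factor; dividing leaves 75r^3-55r^2-287r+99.
Then r = 1/3 is a root, so (3r-1) divides it; the quotient is 25r^2-10r-99.
The remaining quadratic factors as (5r+9)(5r-11).

(3r-1)(5r+9)(5r-11)(r+10)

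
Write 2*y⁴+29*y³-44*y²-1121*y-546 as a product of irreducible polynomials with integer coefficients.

(2*y+1)*(y+13)*(y+7)*(y-6)

Testing divisors of the constant over divisors of the leading coefficient, y = 6 is a root, so (y-6) is a factor; dividing leaves 2*y³+41*y²+202*y+91.
Then y = -13 is a root, so (y+13) is a factor; dividing leaves 2*y²+15*y+7.
The remaining quadratic factors as (y+7)(2*y+1).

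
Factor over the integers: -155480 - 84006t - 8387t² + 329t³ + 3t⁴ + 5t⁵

(5t + 13)(t + 5)(t - 13)(t² + 6t + 184)

Trying the rational-root candidates, t = 13 is a root, giving the factor (t - 13) and quotient 5t⁴ + 68t³ + 1213t² + 7382t + 11960.
Then t = -13/5 is a root, giving the factor (5t + 13) and quotient t³ + 11t² + 214t + 920.
Then t = -5 is a root, so (t + 5) divides it; the quotient is t² + 6t + 184.
The quadratic t² + 6t + 184 has discriminant -700 < 0 and is irreducible over ℤ.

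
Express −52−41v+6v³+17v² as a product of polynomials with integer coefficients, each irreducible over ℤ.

Testing divisors of the constant over divisors of the leading coefficient, v = −1 is a root, so (v+1) divides it; the quotient is 6v²+11v−52.
The remaining quadratic factors as (v+4)(6v−13).

(6v−13)(v+1)(v+4)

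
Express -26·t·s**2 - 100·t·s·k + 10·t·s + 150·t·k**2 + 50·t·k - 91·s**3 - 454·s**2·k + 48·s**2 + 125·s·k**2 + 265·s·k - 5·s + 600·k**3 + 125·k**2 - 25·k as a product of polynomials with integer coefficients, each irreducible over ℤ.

-(13·s - 15·k - 5)·(s + 5·k)·(2·t + 7·s + 8·k - 1)

Group: 2·t·(-13·s**2 - 50·s·k + 5·s + 75·k**2 + 25·k) + (7·s + 8·k - 1)·(-13·s**2 - 50·s·k + 5·s + 75·k**2 + 25·k); both groups contain (-13·s**2 - 50·s·k + 5·s + 75·k**2 + 25·k), so (2·t + 7·s + 8·k - 1) is a factor with cofactor -13·s**2 - 50·s·k + 5·s + 75·k**2 + 25·k.
The cofactor groups again: -13·s**2 - 50·s·k + 5·s + 75·k**2 + 25·k = -s·(13·s - 15·k - 5) - 5·k·(13·s - 15·k - 5); both groups contain (13·s - 15·k - 5), giving -(s + 5·k)·(13·s - 15·k - 5).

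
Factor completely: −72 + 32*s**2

Every term has a factor of 8. Then 4*s**2 − 9 = (2*s)² − (3)².

8*(2*s + 3)*(2*s − 3)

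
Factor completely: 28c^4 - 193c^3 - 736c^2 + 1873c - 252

Trying the rational-root candidates, c = 9 is a root, so (c - 9) is a factor; dividing leaves 28c^3 + 59c^2 - 205c + 28.
Continuing, c = -4 is a root, giving the factor (c + 4) and quotient 28c^2 - 53c + 7.
The remaining quadratic factors as (7c - 1)(4c - 7).

(4c - 7)(7c - 1)(c + 4)(c - 9)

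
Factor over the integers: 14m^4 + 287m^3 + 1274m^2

Pull out the common factor 7m^2, then factor the remaining trinomial.

7m^2(2m + 13)(m + 14)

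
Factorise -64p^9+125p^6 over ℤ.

-p^6(4p-5)(16p^2+20p+25)

Pull out the common factor p^6, leaving -64p^3+125.
Recognize a difference of cubes with the parts 5 and 4p.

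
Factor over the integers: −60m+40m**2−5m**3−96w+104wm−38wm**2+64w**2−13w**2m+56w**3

Group: 7w(8w**2−3wm+16w−5m**2+10m) + (m−6)(8w**2−3wm+16w−5m**2+10m); both groups contain (8w**2−3wm+16w−5m**2+10m), so (7w+m−6) is a factor with cofactor 8w**2−3wm+16w−5m**2+10m.
The cofactor groups again: 8w**2−3wm+16w−5m**2+10m = 8w(w−m+2) + 5m(w−m+2); both groups contain (w−m+2), giving (8w+5m)(w−m+2).

(w−m+2)(8w+5m)(7w+m−6)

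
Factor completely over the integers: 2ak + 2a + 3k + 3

(2a + 3)(k + 1)

Group as (2ak + 2a) + (3k + 3) = 2a(k + 1) + 3(k + 1).
Both groups share the factor (k + 1).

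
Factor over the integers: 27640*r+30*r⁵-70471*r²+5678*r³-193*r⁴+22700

Testing divisors of the constant over divisors of the leading coefficient, r = 5/6 is a root, so (6*r-5) divides it; the quotient is 5*r⁴-28*r³+923*r²-10976*r-4540.
Continuing, r = -2/5 is a root, so (5*r+2) divides it; the quotient is r³-6*r²+187*r-2270.
Then r = 10 is a root, so (r-10) divides it; the quotient is r²+4*r+227.
The quadratic r²+4*r+227 has discriminant -892 < 0 and is irreducible over ℤ.

(5*r+2)*(6*r-5)*(r-10)*(r²+4*r+227)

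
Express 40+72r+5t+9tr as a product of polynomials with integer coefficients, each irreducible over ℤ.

(9r+5)(t+8)

Group as (9tr+5t) + (72r+40) = t(9r+5) + 8(9r+5).
Both groups share the factor (9r+5).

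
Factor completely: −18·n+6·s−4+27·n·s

(3·s−2)·(9·n+2)

Group as (27·n·s−18·n) + (6·s−4) = 9·n·(3·s−2) + 2·(3·s−2).
Both groups share the factor (3·s−2).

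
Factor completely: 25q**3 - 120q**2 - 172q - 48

By the rational root theorem, q = -4/5 is a root, so (5q + 4) divides it; the quotient is 5q**2 - 28q - 12.
The remaining quadratic factors as (q - 6)(5q + 2).

(5q + 2)(5q + 4)(q - 6)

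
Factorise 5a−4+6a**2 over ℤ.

Need a pair with product 6·(−4) = −24 and sum 5: that's 8 and −3.
Split the middle term: 6a**2+8a − 3a−4 = 2a(3a+4) − (3a+4).

(2a−1)(3a+4)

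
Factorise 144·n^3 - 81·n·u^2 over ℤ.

Every term has a factor of 9·n. Then 16·n^2 - 9·u^2 = (4·n)² − (3·u)².

9·n·(4·n + 3·u)·(4·n - 3·u)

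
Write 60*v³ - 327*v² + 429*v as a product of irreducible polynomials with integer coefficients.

3*v*(4*v - 13)*(5*v - 11)

Pull out the common factor 3*v, then factor the remaining trinomial.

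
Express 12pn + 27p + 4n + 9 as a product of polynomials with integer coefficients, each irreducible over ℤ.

Group as (12pn + 27p) + (4n + 9) = 3p(4n + 9) + (4n + 9).
Both groups share the factor (4n + 9).

(3p + 1)(4n + 9)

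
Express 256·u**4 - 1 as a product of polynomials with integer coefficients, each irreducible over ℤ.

(4·u)⁴ − (1)⁴ = ((4·u)² − (1)²)((4·u)² + (1)²); the first factor splits again, the second (16·u**2 + 1) is irreducible.

(4·u + 1)·(4·u - 1)·(16·u**2 + 1)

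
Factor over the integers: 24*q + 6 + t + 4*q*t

Group as (4*q*t + 24*q) + (t + 6) = 4*q*(t + 6) + (t + 6).
Both groups share the factor (t + 6).

(4*q + 1)*(t + 6)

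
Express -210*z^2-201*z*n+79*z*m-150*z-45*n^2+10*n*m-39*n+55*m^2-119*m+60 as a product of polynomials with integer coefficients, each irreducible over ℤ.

Group: -15*z*(14*z+5*n+5*m-4) + (-9*n+11*m-15)*(14*z+5*n+5*m-4); both groups contain (14*z+5*n+5*m-4).

-(15*z+9*n-11*m+15)*(14*z+5*n+5*m-4)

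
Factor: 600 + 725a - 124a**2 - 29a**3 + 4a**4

Testing divisors of the constant over divisors of the leading coefficient, a = -3/4 is a root, so (4a + 3) is a factor; dividing leaves a**3 - 8a**2 - 25a + 200.
Next, a = 8 is a root, so (a - 8) divides it; the quotient is a**2 - 25.
The remaining quadratic factors as (a - 5)(a + 5).

(4a + 3)(a + 5)(a - 5)(a - 8)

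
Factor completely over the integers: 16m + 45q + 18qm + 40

(2m + 5)(9q + 8)

Group as (18qm + 45q) + (16m + 40) = 9q(2m + 5) + 8(2m + 5).
Both groups share the factor (2m + 5).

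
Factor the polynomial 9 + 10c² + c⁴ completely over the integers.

(c² + 1)(c² + 9)

Substitute u = c² to get a quadratic in u, then factor.
c² + 9 is irreducible over ℤ (sum of squares).
c² + 1 is irreducible over ℤ (sum of squares).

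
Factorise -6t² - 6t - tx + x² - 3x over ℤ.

-(2t + x)(3t - x + 3)

Group: -2t(3t - x + 3) - x(3t - x + 3); both groups contain (3t - x + 3).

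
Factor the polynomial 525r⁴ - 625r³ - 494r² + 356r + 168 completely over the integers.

(3r + 2)(5r + 2)(5r - 7)(7r - 6)

Among the possible rational roots, r = -2/3 is a root, giving the factor (3r + 2) and quotient 175r³ - 325r² + 52r + 84.
Next, r = 6/7 is a root, so (7r - 6) is a factor; dividing leaves 25r² - 25r - 14.
The remaining quadratic factors as (5r + 2)(5r - 7).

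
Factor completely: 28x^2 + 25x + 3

Need a pair with product 28·3 = 84 and sum 25: that's 4 and 21.
Split the middle term: 28x^2 + 4x + 21x + 3 = 4x(7x + 1) + 3(7x + 1).

(4x + 3)(7x + 1)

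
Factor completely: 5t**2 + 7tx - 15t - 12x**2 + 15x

Group: t(5t + 12x - 15) - x(5t + 12x - 15); both groups contain (5t + 12x - 15).

(5t + 12x - 15)(t - x)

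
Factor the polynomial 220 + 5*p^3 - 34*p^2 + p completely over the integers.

By the rational root theorem, p = 5 is a root, so (p - 5) is a factor; dividing leaves 5*p^2 - 9*p - 44.
The remaining quadratic factors as (5*p + 11)(p - 4).

(5*p + 11)*(p - 4)*(p - 5)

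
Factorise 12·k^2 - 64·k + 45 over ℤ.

Need a pair with product 12·45 = 540 and sum -64: that's -10 and -54.
Split the middle term: 12·k^2 - 10·k - 54·k + 45 = 2·k·(6·k - 5) - 9·(6·k - 5).

(2·k - 9)·(6·k - 5)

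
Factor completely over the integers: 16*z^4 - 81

(2*z + 3)*(2*z - 3)*(4*z^2 + 9)

(2*z)⁴ − (3)⁴ = ((2*z)² − (3)²)((2*z)² + (3)²); the first factor splits again, the second (4*z^2 + 9) is irreducible.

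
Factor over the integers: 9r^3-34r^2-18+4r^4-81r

(4r+1)(r+2)(r+3)(r-3)

Trying the rational-root candidates, r = 3 is a root, so (r-3) is a factor; dividing leaves 4r^3+21r^2+29r+6.
Then r = -1/4 is a root, so (4r+1) is a factor; dividing leaves r^2+5r+6.
The remaining quadratic factors as (r+3)(r+2).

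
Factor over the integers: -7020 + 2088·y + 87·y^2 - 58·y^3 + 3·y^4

By the rational root theorem, y = 15 is a root, giving the factor (y - 15) and quotient 3·y^3 - 13·y^2 - 108·y + 468.
Next, y = -6 is a root, so (y + 6) is a factor; dividing leaves 3·y^2 - 31·y + 78.
The remaining quadratic factors as (y - 6)(3·y - 13).

(3·y - 13)·(y + 6)·(y - 15)·(y - 6)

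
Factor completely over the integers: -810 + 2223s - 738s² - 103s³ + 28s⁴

(4s - 9)(7s - 3)(s + 5)(s - 6)

Trying the rational-root candidates, s = -5 is a root, so (s + 5) divides it; the quotient is 28s³ - 243s² + 477s - 162.
Continuing, s = 6 is a root, so (s - 6) divides it; the quotient is 28s² - 75s + 27.
The remaining quadratic factors as (4s - 9)(7s - 3).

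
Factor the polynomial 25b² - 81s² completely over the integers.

(5b + 9s)(5b - 9s)

Group: 5b(5b - 9s) + 9s(5b - 9s); both groups contain (5b - 9s).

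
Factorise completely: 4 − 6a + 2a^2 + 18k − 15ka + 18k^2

(3k − 2a + 2)(6k − a + 2)

Group: 3k(6k − a + 2) + (−2a + 2)(6k − a + 2); both groups contain (6k − a + 2).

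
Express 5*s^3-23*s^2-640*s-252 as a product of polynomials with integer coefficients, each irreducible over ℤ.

Among the possible rational roots, s = 14 is a root, so (s-14) divides it; the quotient is 5*s^2+47*s+18.
The remaining quadratic factors as (5*s+2)(s+9).

(5*s+2)*(s+9)*(s-14)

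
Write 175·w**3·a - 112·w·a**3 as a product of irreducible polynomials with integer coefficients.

7·a·w·(5·w - 4·a)·(5·w + 4·a)

Pull out the common factor 7·w·a; 25·w**2 - 16·a**2 is a difference of squares.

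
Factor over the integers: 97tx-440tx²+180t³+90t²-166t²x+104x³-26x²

Group: 2t(90t²+97tx-26x²) + (-4x+1)(90t²+97tx-26x²); both groups contain (90t²+97tx-26x²), so (2t-4x+1) is a factor with cofactor 90t²+97tx-26x².
The cofactor groups again: 90t²+97tx-26x² = 9t(10t+13x) - 2x(10t+13x); both groups contain (10t+13x), giving (9t-2x)(10t+13x).

(10t+13x)(2t-4x+1)(9t-2x)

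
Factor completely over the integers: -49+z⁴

(z²+7)(z²-7)

Substitute u = z² to get a quadratic in u, then factor.
z²+7 is irreducible over ℤ (always positive, so no real roots).
z²-7 is irreducible over ℤ (7 is not a perfect square).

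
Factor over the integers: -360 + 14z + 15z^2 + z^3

By the rational root theorem, z = -9 is a root, giving the factor (z + 9) and quotient z^2 + 6z - 40.
The remaining quadratic factors as (z + 10)(z - 4).

(z + 10)(z + 9)(z - 4)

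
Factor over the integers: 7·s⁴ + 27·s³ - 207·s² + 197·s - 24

Trying the rational-root candidates, s = -8 is a root, so (s + 8) is a factor; dividing leaves 7·s³ - 29·s² + 25·s - 3.
Next, s = 1 is a root, giving the factor (s - 1) and quotient 7·s² - 22·s + 3.
The remaining quadratic factors as (s - 3)(7·s - 1).

(7·s - 1)·(s + 8)·(s - 1)·(s - 3)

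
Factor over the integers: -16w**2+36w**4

4w**2(3w+2)(3w-2)

Pull out the common factor 4w**2, leaving 9w**2-4.
Recognize a difference of squares with the parts 3w and 2.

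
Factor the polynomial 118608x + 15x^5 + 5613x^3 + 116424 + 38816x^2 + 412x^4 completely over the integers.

(3x + 14)(5x + 9)(x + 7)(x^2 + 14x + 132)

Among the possible rational roots, x = -9/5 is a root, so (5x + 9) divides it; the quotient is 3x^4 + 77x^3 + 984x^2 + 5992x + 12936.
Then x = -14/3 is a root, so (3x + 14) is a factor; dividing leaves x^3 + 21x^2 + 230x + 924.
Continuing, x = -7 is a root, so (x + 7) divides it; the quotient is x^2 + 14x + 132.
The quadratic x^2 + 14x + 132 has discriminant -332 < 0 and is irreducible over ℤ.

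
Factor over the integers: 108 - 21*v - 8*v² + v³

Testing divisors of the constant over divisors of the leading coefficient, v = 3 is a root, so (v - 3) divides it; the quotient is v² - 5*v - 36.
The remaining quadratic factors as (v - 9)(v + 4).

(v + 4)*(v - 3)*(v - 9)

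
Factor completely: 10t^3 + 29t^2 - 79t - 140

(2t - 5)(5t + 7)(t + 4)

Among the possible rational roots, t = -4 is a root, so (t + 4) is a factor; dividing leaves 10t^2 - 11t - 35.
The remaining quadratic factors as (2t - 5)(5t + 7).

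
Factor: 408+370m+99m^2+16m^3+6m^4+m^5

Among the possible rational roots, m = -3 is a root, so (m+3) divides it; the quotient is m^4+3m^3+7m^2+78m+136.
Next, m = -4 is a root, giving the factor (m+4) and quotient m^3-m^2+11m+34.
Continuing, m = -2 is a root, giving the factor (m+2) and quotient m^2-3m+17.
The quadratic m^2-3m+17 has discriminant -59 < 0 and is irreducible over ℤ.

(m+2)(m+3)(m+4)(m^2-3m+17)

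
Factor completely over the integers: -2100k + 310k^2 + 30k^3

10k(3k - 14)(k + 15)

Pull out the common factor 10k, then factor the remaining trinomial.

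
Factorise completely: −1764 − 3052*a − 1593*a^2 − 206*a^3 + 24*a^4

Trying the rational-root candidates, a = −9/4 is a root, so (4*a + 9) is a factor; dividing leaves 6*a^3 − 65*a^2 − 252*a − 196.
Then a = −7/6 is a root, so (6*a + 7) divides it; the quotient is a^2 − 12*a − 28.
The remaining quadratic factors as (a + 2)(a − 14).

(4*a + 9)*(6*a + 7)*(a + 2)*(a − 14)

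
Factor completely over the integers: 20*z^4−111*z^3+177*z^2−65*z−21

Testing divisors of the constant over divisors of the leading coefficient, z = 7/4 is a root, giving the factor (4*z−7) and quotient 5*z^3−19*z^2+11*z+3.
Next, z = 3 is a root, so (z−3) is a factor; dividing leaves 5*z^2−4*z−1.
The remaining quadratic factors as (5*z+1)(z−1).

(4*z−7)*(5*z+1)*(z−1)*(z−3)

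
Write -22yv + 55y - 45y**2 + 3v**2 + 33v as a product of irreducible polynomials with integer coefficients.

-(9y - v - 11)(5y + 3v)

Group: -5y(9y - v - 11) - 3v(9y - v - 11); both groups contain (9y - v - 11).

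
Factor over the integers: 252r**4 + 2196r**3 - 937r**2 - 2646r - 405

Trying the rational-root candidates, r = -5/6 is a root, so (6r + 5) divides it; the quotient is 42r**3 + 331r**2 - 432r - 81.
Then r = -9 is a root, giving the factor (r + 9) and quotient 42r**2 - 47r - 9.
The remaining quadratic factors as (6r + 1)(7r - 9).

(6r + 1)(6r + 5)(7r - 9)(r + 9)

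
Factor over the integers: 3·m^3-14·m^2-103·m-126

(3·m+7)·(m+2)·(m-9)

Trying the rational-root candidates, m = -7/3 is a root, so (3·m+7) divides it; the quotient is m^2-7·m-18.
The remaining quadratic factors as (m+2)(m-9).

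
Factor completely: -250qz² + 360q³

10q(6q + 5z)(6q - 5z)

Factor out 10q, leaving 36q² - 25z², which is a difference of two squares.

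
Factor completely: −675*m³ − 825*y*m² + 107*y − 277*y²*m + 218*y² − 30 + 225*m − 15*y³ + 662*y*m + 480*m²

−(y + 15*m − 15)*(3*y + 5*m + 2)*(5*y + 9*m − 1)

Group: 3*y*(−5*y² − 84*y*m + 76*y − 135*m² + 150*m − 15) + (5*m + 2)*(−5*y² − 84*y*m + 76*y − 135*m² + 150*m − 15); both groups contain (−5*y² − 84*y*m + 76*y − 135*m² + 150*m − 15), so (3*y + 5*m + 2) is a factor with cofactor −5*y² − 84*y*m + 76*y − 135*m² + 150*m − 15.
The cofactor groups again: −5*y² − 84*y*m + 76*y − 135*m² + 150*m − 15 = −y*(5*y + 9*m − 1) + (−15*m + 15)*(5*y + 9*m − 1); both groups contain (5*y + 9*m − 1), giving −(y + 15*m − 15)*(5*y + 9*m − 1).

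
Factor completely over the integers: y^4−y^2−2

(y^2+1)·(y^2−2)

Substitute u = y^2 to get a quadratic in u, then factor.
y^2+1 is irreducible over ℤ (sum of squares).
y^2−2 is irreducible over ℤ (2 is not a perfect square).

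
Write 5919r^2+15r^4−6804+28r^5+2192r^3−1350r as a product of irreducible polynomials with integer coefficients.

(4r+9)(7r+9)(r−1)(r^2−2r+84)

By the rational root theorem, r = −9/7 is a root, giving the factor (7r+9) and quotient 4r^4−3r^3+317r^2+438r−756.
Continuing, r = −9/4 is a root, so (4r+9) is a factor; dividing leaves r^3−3r^2+86r−84.
Then r = 1 is a root, so (r−1) is a factor; dividing leaves r^2−2r+84.
The quadratic r^2−2r+84 has discriminant −332 < 0 and is irreducible over ℤ.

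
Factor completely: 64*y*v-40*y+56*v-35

Group as (64*y*v-40*y) + (56*v-35) = 8*y*(8*v-5) + 7*(8*v-5).
Both groups share the factor (8*v-5).

(8*v-5)*(8*y+7)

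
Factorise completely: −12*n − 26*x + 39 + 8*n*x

(2*x − 3)*(4*n − 13)

Group as (8*n*x − 12*n) + (−26*x + 39) = 4*n*(2*x − 3) − 13*(2*x − 3).
Both groups share the factor (2*x − 3).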